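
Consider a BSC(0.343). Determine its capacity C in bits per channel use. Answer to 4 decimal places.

Binary symmetric channel: C = 1 − h₂(ε) where h₂ is the binary entropy function.
h₂(0.343) = −0.343·log₂0.343 − 0.657·log₂0.657 = 0.9277.
C = 1 − 0.9277 = 0.0723 bits per channel use.

0.0723 bits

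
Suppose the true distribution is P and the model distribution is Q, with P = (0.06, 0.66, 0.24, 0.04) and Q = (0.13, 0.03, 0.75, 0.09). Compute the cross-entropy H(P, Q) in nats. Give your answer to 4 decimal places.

2.6021 nats

H(P,Q) = −Σ p·ln q.
  −0.06·ln(0.13) = 0.12241
  −0.66·ln(0.03) = 2.31433
  −0.24·ln(0.75) = 0.06904
  −0.04·ln(0.09) = 0.09632
H(P,Q) = 2.6021 nats.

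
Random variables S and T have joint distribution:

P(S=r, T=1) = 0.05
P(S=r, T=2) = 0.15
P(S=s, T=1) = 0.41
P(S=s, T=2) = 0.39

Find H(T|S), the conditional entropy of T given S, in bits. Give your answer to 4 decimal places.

Chain rule: H(T|S) = H(S,T) − H(S).
Marginals: p(S) = (0.2000, 0.8000), p(T) = (0.4600, 0.5400).
H(S,T) = 1.6838 bits; H(S) = 0.7219 bits.
H(T|S) = 1.6838 − 0.7219 = 0.9619 bits.

0.9619 bits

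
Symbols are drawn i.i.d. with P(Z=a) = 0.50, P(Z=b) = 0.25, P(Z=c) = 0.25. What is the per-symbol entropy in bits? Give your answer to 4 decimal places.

1.5000 bits

H(Z) = −Σ p·log₂ p.
  −(0.50)·log₂(0.50) = 0.50000
  −(0.25)·log₂(0.25) = 0.50000
  −(0.25)·log₂(0.25) = 0.50000
Sum: 0.50000 + 0.50000 + 0.50000 = 1.5000 bits.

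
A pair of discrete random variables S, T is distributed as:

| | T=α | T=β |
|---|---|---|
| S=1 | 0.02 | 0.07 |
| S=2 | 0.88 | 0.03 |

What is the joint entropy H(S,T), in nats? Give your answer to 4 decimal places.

H(S,T) = −Σ p(x,y)·ln p(x,y) over all 4 cells.
  cell (1,α): −0.02·ln0.02 = 0.07824
  cell (1,β): −0.07·ln0.07 = 0.18615
  cell (2,α): −0.88·ln0.88 = 0.11249
  cell (2,β): −0.03·ln0.03 = 0.10520
Sum = 0.4821 nats.

0.4821 nats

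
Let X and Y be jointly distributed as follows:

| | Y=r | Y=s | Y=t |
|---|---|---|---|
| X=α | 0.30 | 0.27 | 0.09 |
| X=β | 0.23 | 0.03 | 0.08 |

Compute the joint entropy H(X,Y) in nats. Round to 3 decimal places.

1.577 nats

H(X,Y) = −Σ p(x,y)·ln p(x,y) over all 6 cells.
  cell (α,r): −0.30·ln0.30 = 0.3612
  cell (α,s): −0.27·ln0.27 = 0.3535
  cell (α,t): −0.09·ln0.09 = 0.2167
  cell (β,r): −0.23·ln0.23 = 0.3380
  cell (β,s): −0.03·ln0.03 = 0.1052
  cell (β,t): −0.08·ln0.08 = 0.2021
Sum = 1.577 nats.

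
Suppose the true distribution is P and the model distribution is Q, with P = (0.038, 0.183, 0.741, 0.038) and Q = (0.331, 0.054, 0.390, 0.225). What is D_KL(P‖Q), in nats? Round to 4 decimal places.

D(P‖Q) = Σ p·ln(p/q).
  0.038·ln(0.038/0.331) = -0.08225
  0.183·ln(0.183/0.054) = 0.22335
  0.741·ln(0.741/0.390) = 0.47561
  0.038·ln(0.038/0.225) = -0.06758
D(P‖Q) = 0.5491 nats.

0.5491 nats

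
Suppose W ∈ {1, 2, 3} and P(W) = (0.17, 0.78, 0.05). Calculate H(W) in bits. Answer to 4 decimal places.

0.9303 bits

H(W) = −Σ p·log₂ p.
  −(0.17)·log₂(0.17) = 0.43459
  −(0.78)·log₂(0.78) = 0.27959
  −(0.05)·log₂(0.05) = 0.21610
Sum: 0.43459 + 0.27959 + 0.21610 = 0.9303 bits.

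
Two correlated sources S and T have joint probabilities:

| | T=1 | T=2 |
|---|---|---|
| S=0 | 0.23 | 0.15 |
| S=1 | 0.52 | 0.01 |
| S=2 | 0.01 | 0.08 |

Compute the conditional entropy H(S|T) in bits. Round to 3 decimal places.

Chain rule: H(S|T) = H(S,T) − H(T).
Marginals: p(S) = (0.3800, 0.5300, 0.0900), p(T) = (0.7600, 0.2400).
H(S,T) = 1.8132 bits; H(T) = 0.7950 bits.
H(S|T) = 1.8132 − 0.7950 = 1.018 bits.

1.018 bits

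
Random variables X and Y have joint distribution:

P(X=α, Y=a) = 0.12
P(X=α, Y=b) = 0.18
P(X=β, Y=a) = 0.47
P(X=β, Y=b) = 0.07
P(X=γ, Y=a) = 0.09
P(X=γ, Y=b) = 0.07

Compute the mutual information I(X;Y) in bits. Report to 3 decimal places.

0.154 bits

Marginals: p(X) = (0.3000, 0.5400, 0.1600), p(Y) = (0.6800, 0.3200).
I(X;Y) = H(X) + H(Y) − H(X,Y).
H(X) = 1.4241, H(Y) = 0.9044, H(X,Y) = 2.1741.
I(X;Y) = 1.4241 + 0.9044 − 2.1741 = 0.154 bits.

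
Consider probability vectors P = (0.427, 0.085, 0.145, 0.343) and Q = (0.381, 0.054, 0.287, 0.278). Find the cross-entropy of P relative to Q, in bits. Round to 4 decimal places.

H(P,Q) = −Σ p·log₂ q.
  −0.427·log₂(0.381) = 0.59444
  −0.085·log₂(0.054) = 0.35793
  −0.145·log₂(0.287) = 0.26113
  −0.343·log₂(0.278) = 0.63347
H(P,Q) = 1.8470 bits.

1.8470 bits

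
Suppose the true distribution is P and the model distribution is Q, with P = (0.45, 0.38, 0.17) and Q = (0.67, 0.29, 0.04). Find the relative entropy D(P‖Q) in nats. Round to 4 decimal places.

D(P‖Q) = Σ p·ln(p/q).
  0.45·ln(0.45/0.67) = -0.17911
  0.38·ln(0.38/0.29) = 0.10271
  0.17·ln(0.17/0.04) = 0.24598
D(P‖Q) = 0.1696 nats.

0.1696 nats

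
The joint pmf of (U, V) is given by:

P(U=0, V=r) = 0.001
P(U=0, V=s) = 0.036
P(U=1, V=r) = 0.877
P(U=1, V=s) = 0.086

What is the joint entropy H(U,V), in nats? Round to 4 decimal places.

H(U,V) = −Σ p(x,y)·ln p(x,y) over all 4 cells.
  cell (0,r): −0.001·ln0.001 = 0.00691
  cell (0,s): −0.036·ln0.036 = 0.11967
  cell (1,r): −0.877·ln0.877 = 0.11510
  cell (1,s): −0.086·ln0.086 = 0.21099
Sum = 0.4527 nats.

0.4527 nats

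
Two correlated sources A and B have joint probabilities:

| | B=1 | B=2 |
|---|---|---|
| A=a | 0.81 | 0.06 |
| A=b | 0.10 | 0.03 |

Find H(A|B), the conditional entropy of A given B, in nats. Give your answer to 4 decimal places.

0.3724 nats

Chain rule: H(A|B) = H(A,B) − H(B).
Marginals: p(A) = (0.8700, 0.1300), p(B) = (0.9100, 0.0900).
H(A,B) = 0.6749 nats; H(B) = 0.3025 nats.
H(A|B) = 0.6749 − 0.3025 = 0.3724 nats.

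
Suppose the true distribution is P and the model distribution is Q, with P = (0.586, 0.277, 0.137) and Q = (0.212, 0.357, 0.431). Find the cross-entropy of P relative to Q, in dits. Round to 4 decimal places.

0.5688 dits

H(P,Q) = −Σ p·log₁₀ q.
  −0.586·log₁₀(0.212) = 0.39477
  −0.277·log₁₀(0.357) = 0.12391
  −0.137·log₁₀(0.431) = 0.05008
H(P,Q) = 0.5688 dits.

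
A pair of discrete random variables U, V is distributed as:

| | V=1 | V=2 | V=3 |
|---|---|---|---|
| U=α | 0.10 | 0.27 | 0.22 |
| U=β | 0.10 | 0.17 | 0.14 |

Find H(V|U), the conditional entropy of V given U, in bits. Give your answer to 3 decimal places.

Marginals: p(U) = (0.5900, 0.4100), p(V) = (0.2000, 0.4400, 0.3600).
H(V|U) = Σ p(U) · H(V|U=·).
  U=α: p=0.5900, H(V|U=α) = 1.4808
  U=β: p=0.4100, H(V|U=β) = 1.5525
Weighted sum = 1.510 bits.

1.510 bits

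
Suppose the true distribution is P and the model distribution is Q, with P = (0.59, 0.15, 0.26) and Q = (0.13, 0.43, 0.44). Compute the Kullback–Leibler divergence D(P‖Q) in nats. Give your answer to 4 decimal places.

0.5977 nats

D(P‖Q) = Σ p·ln(p/q).
  0.59·ln(0.59/0.13) = 0.89243
  0.15·ln(0.15/0.43) = -0.15797
  0.26·ln(0.26/0.44) = -0.13678
D(P‖Q) = 0.5977 nats.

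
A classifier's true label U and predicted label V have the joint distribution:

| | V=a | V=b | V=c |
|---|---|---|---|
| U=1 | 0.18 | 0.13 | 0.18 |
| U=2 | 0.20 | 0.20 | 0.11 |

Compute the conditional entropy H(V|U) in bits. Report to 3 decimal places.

1.553 bits

Marginals: p(U) = (0.4900, 0.5100), p(V) = (0.3800, 0.3300, 0.2900).
H(V|U) = Σ p(U) · H(V|U=·).
  U=1: p=0.4900, H(V|U=1) = 1.5693
  U=2: p=0.5100, H(V|U=2) = 1.5365
Weighted sum = 1.553 bits.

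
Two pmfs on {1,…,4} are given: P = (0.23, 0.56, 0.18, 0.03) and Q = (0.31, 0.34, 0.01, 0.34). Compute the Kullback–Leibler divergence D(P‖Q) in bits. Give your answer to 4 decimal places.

D(P‖Q) = Σ p·log₂(p/q).
  0.23·log₂(0.23/0.31) = -0.09905
  0.56·log₂(0.56/0.34) = 0.40314
  0.18·log₂(0.18/0.01) = 0.75059
  0.03·log₂(0.03/0.34) = -0.10508
D(P‖Q) = 0.9496 bits.

0.9496 bits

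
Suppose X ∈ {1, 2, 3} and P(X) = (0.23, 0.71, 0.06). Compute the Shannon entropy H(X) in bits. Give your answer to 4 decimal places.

1.0820 bits

H(X) = −Σ p·log₂ p.
  −(0.23)·log₂(0.23) = 0.48767
  −(0.71)·log₂(0.71) = 0.35082
  −(0.06)·log₂(0.06) = 0.24353
Sum: 0.48767 + 0.35082 + 0.24353 = 1.0820 bits.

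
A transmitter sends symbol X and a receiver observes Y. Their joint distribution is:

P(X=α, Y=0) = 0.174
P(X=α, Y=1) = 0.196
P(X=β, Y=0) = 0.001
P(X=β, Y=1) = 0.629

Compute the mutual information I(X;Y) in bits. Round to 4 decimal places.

0.2892 bits

Marginals: p(X) = (0.3700, 0.6300), p(Y) = (0.1750, 0.8250).
I(X;Y) = H(X) + H(Y) − H(X,Y).
H(X) = 0.9507, H(Y) = 0.6690, H(X,Y) = 1.3305.
I(X;Y) = 0.9507 + 0.6690 − 1.3305 = 0.2892 bits.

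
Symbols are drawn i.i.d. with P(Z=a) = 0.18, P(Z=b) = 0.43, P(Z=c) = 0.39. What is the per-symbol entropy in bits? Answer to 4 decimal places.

1.4987 bits

H(Z) = −Σ p·log₂ p.
  −(0.18)·log₂(0.18) = 0.44531
  −(0.43)·log₂(0.43) = 0.52356
  −(0.39)·log₂(0.39) = 0.52980
Sum: 0.44531 + 0.52356 + 0.52980 = 1.4987 bits.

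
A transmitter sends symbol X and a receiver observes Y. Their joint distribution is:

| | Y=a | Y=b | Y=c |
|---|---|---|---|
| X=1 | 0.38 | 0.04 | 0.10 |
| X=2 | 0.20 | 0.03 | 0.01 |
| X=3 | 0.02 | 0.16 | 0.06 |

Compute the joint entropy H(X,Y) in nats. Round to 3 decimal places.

H(X,Y) = −Σ p(x,y)·ln p(x,y) over all 9 cells.
  cell (1,a): −0.38·ln0.38 = 0.3677
  cell (1,b): −0.04·ln0.04 = 0.1288
  cell (1,c): −0.10·ln0.10 = 0.2303
  cell (2,a): −0.20·ln0.20 = 0.3219
  cell (2,b): −0.03·ln0.03 = 0.1052
  cell (2,c): −0.01·ln0.01 = 0.0461
  cell (3,a): −0.02·ln0.02 = 0.0782
  cell (3,b): −0.16·ln0.16 = 0.2932
  cell (3,c): −0.06·ln0.06 = 0.1688
Sum = 1.740 nats.

1.740 nats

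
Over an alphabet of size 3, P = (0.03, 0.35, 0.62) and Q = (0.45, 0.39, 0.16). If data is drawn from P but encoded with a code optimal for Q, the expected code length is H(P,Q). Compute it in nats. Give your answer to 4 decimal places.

H(P,Q) = −Σ p·ln q.
  −0.03·ln(0.45) = 0.02396
  −0.35·ln(0.39) = 0.32956
  −0.62·ln(0.16) = 1.13620
H(P,Q) = 1.4897 nats.

1.4897 nats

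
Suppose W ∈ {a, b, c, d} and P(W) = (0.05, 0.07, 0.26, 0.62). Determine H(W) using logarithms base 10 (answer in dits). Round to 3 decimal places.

0.427 dits

H(W) = −Σ p·log₁₀ p.
  −(0.05)·log₁₀(0.05) = 0.0651
  −(0.07)·log₁₀(0.07) = 0.0808
  −(0.26)·log₁₀(0.26) = 0.1521
  −(0.62)·log₁₀(0.62) = 0.1287
Sum: 0.0651 + 0.0808 + 0.1521 + 0.1287 = 0.427 dits.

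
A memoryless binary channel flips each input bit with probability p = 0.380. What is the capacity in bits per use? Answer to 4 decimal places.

Binary symmetric channel: C = 1 − h₂(ε) where h₂ is the binary entropy function.
h₂(0.380) = −0.380·log₂0.380 − 0.620·log₂0.620 = 0.9580.
C = 1 − 0.9580 = 0.0420 bits per channel use.

0.0420 bits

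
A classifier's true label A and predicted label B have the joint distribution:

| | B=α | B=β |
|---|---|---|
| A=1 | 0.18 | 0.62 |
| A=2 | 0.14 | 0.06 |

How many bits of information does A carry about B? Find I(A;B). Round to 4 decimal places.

0.1128 bits

Marginals: p(A) = (0.8000, 0.2000), p(B) = (0.3200, 0.6800).
I(A;B) = Σ p(x,y)·log₂[p(x,y)/(p(x)p(y))].
  (1,α): 0.18·log₂(0.7031) = -0.09147
  (1,β): 0.62·log₂(1.1397) = 0.11697
  (2,α): 0.14·log₂(2.1875) = 0.15810
  (2,β): 0.06·log₂(0.4412) = -0.07083
Sum = 0.1128 bits.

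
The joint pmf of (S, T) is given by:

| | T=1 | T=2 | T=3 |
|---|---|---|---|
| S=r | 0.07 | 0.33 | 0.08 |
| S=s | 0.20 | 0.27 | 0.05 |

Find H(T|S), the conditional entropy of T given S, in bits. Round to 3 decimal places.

1.280 bits

Chain rule: H(T|S) = H(S,T) − H(S).
Marginals: p(S) = (0.4800, 0.5200), p(T) = (0.2700, 0.6000, 0.1300).
H(S,T) = 2.2784 bits; H(S) = 0.9988 bits.
H(T|S) = 2.2784 − 0.9988 = 1.280 bits.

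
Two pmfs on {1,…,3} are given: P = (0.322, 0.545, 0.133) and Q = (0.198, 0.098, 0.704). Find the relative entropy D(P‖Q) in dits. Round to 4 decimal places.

0.3779 dits

D(P‖Q) = Σ p·log₁₀(p/q).
  0.322·log₁₀(0.322/0.198) = 0.06800
  0.545·log₁₀(0.545/0.098) = 0.40612
  0.133·log₁₀(0.133/0.704) = -0.09625
D(P‖Q) = 0.3779 dits.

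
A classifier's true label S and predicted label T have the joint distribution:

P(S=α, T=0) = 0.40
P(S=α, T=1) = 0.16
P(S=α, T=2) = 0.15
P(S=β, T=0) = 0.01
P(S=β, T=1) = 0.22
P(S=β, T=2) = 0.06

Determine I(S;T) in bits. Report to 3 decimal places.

0.247 bits

Marginals: p(S) = (0.7100, 0.2900), p(T) = (0.4100, 0.3800, 0.2100).
I(S;T) = Σ p(x,y)·log₂[p(x,y)/(p(x)p(y))].
  (α,0): 0.40·log₂(1.3741) = 0.1834
  (α,1): 0.16·log₂(0.5930) = -0.1206
  (α,2): 0.15·log₂(1.0060) = 0.0013
  (β,0): 0.01·log₂(0.0841) = -0.0357
  (β,1): 0.22·log₂(1.9964) = 0.2194
  (β,2): 0.06·log₂(0.9852) = -0.0013
Sum = 0.247 bits.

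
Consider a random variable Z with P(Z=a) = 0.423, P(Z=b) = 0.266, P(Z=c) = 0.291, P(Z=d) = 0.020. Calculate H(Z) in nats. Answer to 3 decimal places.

H(Z) = −Σ p·ln p.
  −(0.423)·ln(0.423) = 0.3639
  −(0.266)·ln(0.266) = 0.3523
  −(0.291)·ln(0.291) = 0.3592
  −(0.020)·ln(0.020) = 0.0782
Sum: 0.3639 + 0.3523 + 0.3592 + 0.0782 = 1.154 nats.

1.154 nats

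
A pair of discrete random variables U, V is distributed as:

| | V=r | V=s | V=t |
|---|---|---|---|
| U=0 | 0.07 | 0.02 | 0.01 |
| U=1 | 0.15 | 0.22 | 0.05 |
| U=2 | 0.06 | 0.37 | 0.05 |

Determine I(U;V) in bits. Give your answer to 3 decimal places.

0.120 bits

Marginals: p(U) = (0.1000, 0.4200, 0.4800), p(V) = (0.2800, 0.6100, 0.1100).
I(U;V) = Σ p(x,y)·log₂[p(x,y)/(p(x)p(y))].
  (0,r): 0.07·log₂(2.5000) = 0.0925
  (0,s): 0.02·log₂(0.3279) = -0.0322
  (0,t): 0.01·log₂(0.9091) = -0.0014
  (1,r): 0.15·log₂(1.2755) = 0.0527
  (1,s): 0.22·log₂(0.8587) = -0.0483
  (1,t): 0.05·log₂(1.0823) = 0.0057
  (2,r): 0.06·log₂(0.4464) = -0.0698
  (2,s): 0.37·log₂(1.2637) = 0.1249
  (2,t): 0.05·log₂(0.9470) = -0.0039
Sum = 0.120 bits.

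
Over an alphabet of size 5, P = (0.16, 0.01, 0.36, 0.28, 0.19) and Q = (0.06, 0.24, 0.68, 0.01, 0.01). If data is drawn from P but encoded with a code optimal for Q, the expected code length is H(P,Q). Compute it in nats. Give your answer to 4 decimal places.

2.7677 nats

H(P,Q) = −Σ p·ln q.
  −0.16·ln(0.06) = 0.45015
  −0.01·ln(0.24) = 0.01427
  −0.36·ln(0.68) = 0.13884
  −0.28·ln(0.01) = 1.28945
  −0.19·ln(0.01) = 0.87498
H(P,Q) = 2.7677 nats.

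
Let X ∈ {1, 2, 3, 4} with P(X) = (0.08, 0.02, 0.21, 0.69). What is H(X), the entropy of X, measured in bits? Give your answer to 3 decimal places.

H(X) = −Σ p·log₂ p.
  −(0.08)·log₂(0.08) = 0.2915
  −(0.02)·log₂(0.02) = 0.1129
  −(0.21)·log₂(0.21) = 0.4728
  −(0.69)·log₂(0.69) = 0.3694
Sum: 0.2915 + 0.1129 + 0.4728 + 0.3694 = 1.247 bits.

1.247 bits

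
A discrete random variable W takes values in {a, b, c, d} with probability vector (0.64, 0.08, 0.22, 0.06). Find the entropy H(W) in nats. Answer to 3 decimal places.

H(W) = −Σ p·ln p.
  −(0.64)·ln(0.64) = 0.2856
  −(0.08)·ln(0.08) = 0.2021
  −(0.22)·ln(0.22) = 0.3331
  −(0.06)·ln(0.06) = 0.1688
Sum: 0.2856 + 0.2021 + 0.3331 + 0.1688 = 0.990 nats.

0.990 nats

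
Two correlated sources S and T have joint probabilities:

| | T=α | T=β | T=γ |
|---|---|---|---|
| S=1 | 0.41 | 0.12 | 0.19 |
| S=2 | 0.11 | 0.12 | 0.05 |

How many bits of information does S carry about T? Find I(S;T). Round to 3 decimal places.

0.051 bits

Marginals: p(S) = (0.7200, 0.2800), p(T) = (0.5200, 0.2400, 0.2400).
I(S;T) = H(S) + H(T) − H(S,T).
H(S) = 0.8555, H(T) = 1.4788, H(S,T) = 2.2831.
I(S;T) = 0.8555 + 1.4788 − 2.2831 = 0.051 bits.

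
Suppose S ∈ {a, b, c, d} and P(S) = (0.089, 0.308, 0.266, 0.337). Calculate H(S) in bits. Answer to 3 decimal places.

H(S) = −Σ p·log₂ p.
  −(0.089)·log₂(0.089) = 0.3106
  −(0.308)·log₂(0.308) = 0.5233
  −(0.266)·log₂(0.266) = 0.5082
  −(0.337)·log₂(0.337) = 0.5288
Sum: 0.3106 + 0.5233 + 0.5082 + 0.5288 = 1.871 bits.

1.871 bits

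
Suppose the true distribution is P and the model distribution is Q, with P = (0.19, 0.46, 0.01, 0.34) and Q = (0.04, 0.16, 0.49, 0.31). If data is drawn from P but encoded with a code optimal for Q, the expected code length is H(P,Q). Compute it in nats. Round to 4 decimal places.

H(P,Q) = −Σ p·ln q.
  −0.19·ln(0.04) = 0.61159
  −0.46·ln(0.16) = 0.84299
  −0.01·ln(0.49) = 0.00713
  −0.34·ln(0.31) = 0.39820
H(P,Q) = 1.8599 nats.

1.8599 nats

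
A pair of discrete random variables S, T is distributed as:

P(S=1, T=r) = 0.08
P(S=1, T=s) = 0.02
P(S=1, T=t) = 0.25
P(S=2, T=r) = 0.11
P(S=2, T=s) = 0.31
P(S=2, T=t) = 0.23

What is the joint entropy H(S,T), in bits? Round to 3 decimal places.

H(S,T) = −Σ p(x,y)·log₂ p(x,y) over all 6 cells.
  cell (1,r): −0.08·log₂0.08 = 0.2915
  cell (1,s): −0.02·log₂0.02 = 0.1129
  cell (1,t): −0.25·log₂0.25 = 0.5000
  cell (2,r): −0.11·log₂0.11 = 0.3503
  cell (2,s): −0.31·log₂0.31 = 0.5238
  cell (2,t): −0.23·log₂0.23 = 0.4877
Sum = 2.266 bits.

2.266 bits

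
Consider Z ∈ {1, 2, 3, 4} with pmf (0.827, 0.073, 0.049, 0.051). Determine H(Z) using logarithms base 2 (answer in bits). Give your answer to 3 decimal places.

H(Z) = −Σ p·log₂ p.
  −(0.827)·log₂(0.827) = 0.2266
  −(0.073)·log₂(0.073) = 0.2756
  −(0.049)·log₂(0.049) = 0.2132
  −(0.051)·log₂(0.051) = 0.2190
Sum: 0.2266 + 0.2756 + 0.2132 + 0.2190 = 0.934 bits.

0.934 bits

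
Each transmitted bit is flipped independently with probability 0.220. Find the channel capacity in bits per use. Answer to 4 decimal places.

Binary symmetric channel: C = 1 − h₂(ε) where h₂ is the binary entropy function.
h₂(0.220) = −0.220·log₂0.220 − 0.780·log₂0.780 = 0.7602.
C = 1 − 0.7602 = 0.2398 bits per channel use.

0.2398 bits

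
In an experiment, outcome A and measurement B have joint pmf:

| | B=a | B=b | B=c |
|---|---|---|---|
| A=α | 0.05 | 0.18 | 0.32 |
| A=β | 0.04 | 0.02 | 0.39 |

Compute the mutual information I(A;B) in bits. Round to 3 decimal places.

0.105 bits

Marginals: p(A) = (0.5500, 0.4500), p(B) = (0.0900, 0.2000, 0.7100).
I(A;B) = Σ p(x,y)·log₂[p(x,y)/(p(x)p(y))].
  (α,a): 0.05·log₂(1.0101) = 0.0007
  (α,b): 0.18·log₂(1.6364) = 0.1279
  (α,c): 0.32·log₂(0.8195) = -0.0919
  (β,a): 0.04·log₂(0.9877) = -0.0007
  (β,b): 0.02·log₂(0.2222) = -0.0434
  (β,c): 0.39·log₂(1.2207) = 0.1122
Sum = 0.105 bits.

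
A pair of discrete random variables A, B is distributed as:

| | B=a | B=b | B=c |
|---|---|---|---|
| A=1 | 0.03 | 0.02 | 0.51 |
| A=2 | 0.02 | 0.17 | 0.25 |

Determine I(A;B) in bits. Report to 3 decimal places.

Marginals: p(A) = (0.5600, 0.4400), p(B) = (0.0500, 0.1900, 0.7600).
I(A;B) = Σ p(x,y)·log₂[p(x,y)/(p(x)p(y))].
  (1,a): 0.03·log₂(1.0714) = 0.0030
  (1,b): 0.02·log₂(0.1880) = -0.0482
  (1,c): 0.51·log₂(1.1983) = 0.1331
  (2,a): 0.02·log₂(0.9091) = -0.0028
  (2,b): 0.17·log₂(2.0335) = 0.1741
  (2,c): 0.25·log₂(0.7476) = -0.1049
Sum = 0.154 bits.

0.154 bits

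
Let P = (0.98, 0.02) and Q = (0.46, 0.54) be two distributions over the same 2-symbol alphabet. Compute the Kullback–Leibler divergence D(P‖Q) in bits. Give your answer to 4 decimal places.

D(P‖Q) = Σ p·log₂(p/q).
  0.98·log₂(0.98/0.46) = 1.06932
  0.02·log₂(0.02/0.54) = -0.09510
D(P‖Q) = 0.9742 bits.

0.9742 bits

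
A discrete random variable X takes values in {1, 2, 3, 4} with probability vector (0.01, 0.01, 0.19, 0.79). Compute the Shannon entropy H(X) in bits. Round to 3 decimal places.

H(X) = −Σ p·log₂ p.
  −(0.01)·log₂(0.01) = 0.0664
  −(0.01)·log₂(0.01) = 0.0664
  −(0.19)·log₂(0.19) = 0.4552
  −(0.79)·log₂(0.79) = 0.2687
Sum: 0.0664 + 0.0664 + 0.4552 + 0.2687 = 0.857 bits.

0.857 bits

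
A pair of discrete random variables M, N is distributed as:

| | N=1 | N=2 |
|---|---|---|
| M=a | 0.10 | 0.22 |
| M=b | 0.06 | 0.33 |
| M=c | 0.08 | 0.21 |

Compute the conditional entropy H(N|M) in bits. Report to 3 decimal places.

Chain rule: H(N|M) = H(M,N) − H(M).
Marginals: p(M) = (0.3200, 0.3900, 0.2900), p(N) = (0.2400, 0.7600).
H(M,N) = 2.3485 bits; H(M) = 1.5737 bits.
H(N|M) = 2.3485 − 1.5737 = 0.775 bits.

0.775 bits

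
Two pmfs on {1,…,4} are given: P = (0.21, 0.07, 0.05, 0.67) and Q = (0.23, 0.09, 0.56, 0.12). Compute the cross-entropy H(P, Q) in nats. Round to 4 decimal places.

1.9268 nats

H(P,Q) = −Σ p·ln q.
  −0.21·ln(0.23) = 0.30863
  −0.07·ln(0.09) = 0.16856
  −0.05·ln(0.56) = 0.02899
  −0.67·ln(0.12) = 1.42058
H(P,Q) = 1.9268 nats.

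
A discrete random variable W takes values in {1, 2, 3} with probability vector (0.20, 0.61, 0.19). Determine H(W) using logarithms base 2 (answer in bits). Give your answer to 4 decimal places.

H(W) = −Σ p·log₂ p.
  −(0.20)·log₂(0.20) = 0.46439
  −(0.61)·log₂(0.61) = 0.43500
  −(0.19)·log₂(0.19) = 0.45523
Sum: 0.46439 + 0.43500 + 0.45523 = 1.3546 bits.

1.3546 bits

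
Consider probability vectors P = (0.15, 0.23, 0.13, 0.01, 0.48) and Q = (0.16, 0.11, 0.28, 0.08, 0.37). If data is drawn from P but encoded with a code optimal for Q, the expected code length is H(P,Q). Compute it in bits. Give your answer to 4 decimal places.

2.0927 bits

H(P,Q) = −Σ p·log₂ q.
  −0.15·log₂(0.16) = 0.39658
  −0.23·log₂(0.11) = 0.73242
  −0.13·log₂(0.28) = 0.23875
  −0.01·log₂(0.08) = 0.03644
  −0.48·log₂(0.37) = 0.68851
H(P,Q) = 2.0927 bits.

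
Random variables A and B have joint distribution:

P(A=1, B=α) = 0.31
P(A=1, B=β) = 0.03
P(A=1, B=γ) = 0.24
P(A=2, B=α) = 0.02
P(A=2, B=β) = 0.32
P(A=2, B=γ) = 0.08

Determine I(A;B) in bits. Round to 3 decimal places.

Marginals: p(A) = (0.5800, 0.4200), p(B) = (0.3300, 0.3500, 0.3200).
I(A;B) = H(A) + H(B) − H(A,B).
H(A) = 0.9815, H(B) = 1.5840, H(A,B) = 2.1001.
I(A;B) = 0.9815 + 1.5840 − 2.1001 = 0.465 bits.

0.465 bits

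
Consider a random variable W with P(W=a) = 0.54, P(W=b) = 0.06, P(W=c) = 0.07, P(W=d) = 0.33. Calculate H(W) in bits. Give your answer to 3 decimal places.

1.520 bits

H(W) = −Σ p·log₂ p.
  −(0.54)·log₂(0.54) = 0.4800
  −(0.06)·log₂(0.06) = 0.2435
  −(0.07)·log₂(0.07) = 0.2686
  −(0.33)·log₂(0.33) = 0.5278
Sum: 0.4800 + 0.2435 + 0.2686 + 0.5278 = 1.520 bits.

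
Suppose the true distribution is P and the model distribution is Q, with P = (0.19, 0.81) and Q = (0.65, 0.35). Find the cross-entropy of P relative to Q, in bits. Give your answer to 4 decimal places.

H(P,Q) = −Σ p·log₂ q.
  −0.19·log₂(0.65) = 0.11808
  −0.81·log₂(0.35) = 1.22680
H(P,Q) = 1.3449 bits.

1.3449 bits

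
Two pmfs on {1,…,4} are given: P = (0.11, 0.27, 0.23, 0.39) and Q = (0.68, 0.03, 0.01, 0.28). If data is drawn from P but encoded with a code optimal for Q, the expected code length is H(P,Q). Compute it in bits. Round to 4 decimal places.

H(P,Q) = −Σ p·log₂ q.
  −0.11·log₂(0.68) = 0.06120
  −0.27·log₂(0.03) = 1.36590
  −0.23·log₂(0.01) = 1.52809
  −0.39·log₂(0.28) = 0.71624
H(P,Q) = 3.6714 bits.

3.6714 bits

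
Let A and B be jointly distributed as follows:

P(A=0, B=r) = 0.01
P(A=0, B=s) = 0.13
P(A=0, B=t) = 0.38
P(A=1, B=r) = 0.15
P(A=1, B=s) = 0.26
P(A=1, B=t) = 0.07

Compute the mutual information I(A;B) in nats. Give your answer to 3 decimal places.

0.212 nats

Marginals: p(A) = (0.5200, 0.4800), p(B) = (0.1600, 0.3900, 0.4500).
I(A;B) = H(A) + H(B) − H(A,B).
H(A) = 0.6923, H(B) = 1.0198, H(A,B) = 1.4999.
I(A;B) = 0.6923 + 1.0198 − 1.4999 = 0.212 nats.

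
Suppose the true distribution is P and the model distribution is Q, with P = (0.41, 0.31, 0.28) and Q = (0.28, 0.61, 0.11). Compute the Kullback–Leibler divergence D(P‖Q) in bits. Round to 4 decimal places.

D(P‖Q) = Σ p·log₂(p/q).
  0.41·log₂(0.41/0.28) = 0.22558
  0.31·log₂(0.31/0.61) = -0.30273
  0.28·log₂(0.28/0.11) = 0.37742
D(P‖Q) = 0.3003 bits.

0.3003 bits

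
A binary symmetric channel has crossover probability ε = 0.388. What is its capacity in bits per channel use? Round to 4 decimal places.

Binary symmetric channel: C = 1 − h₂(ε) where h₂ is the binary entropy function.
h₂(0.388) = −0.388·log₂0.388 − 0.612·log₂0.612 = 0.9635.
C = 1 − 0.9635 = 0.0365 bits per channel use.

0.0365 bits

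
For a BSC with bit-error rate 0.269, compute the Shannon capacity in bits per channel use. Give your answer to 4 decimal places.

0.1600 bits

Binary symmetric channel: C = 1 − h₂(ε) where h₂ is the binary entropy function.
h₂(0.269) = −0.269·log₂0.269 − 0.731·log₂0.731 = 0.8400.
C = 1 − 0.8400 = 0.1600 bits per channel use.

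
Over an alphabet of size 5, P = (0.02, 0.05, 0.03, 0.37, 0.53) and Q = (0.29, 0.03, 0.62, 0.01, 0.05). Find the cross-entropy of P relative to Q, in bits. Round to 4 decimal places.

H(P,Q) = −Σ p·log₂ q.
  −0.02·log₂(0.29) = 0.03572
  −0.05·log₂(0.03) = 0.25294
  −0.03·log₂(0.62) = 0.02069
  −0.37·log₂(0.01) = 2.45823
  −0.53·log₂(0.05) = 2.29062
H(P,Q) = 5.0582 bits.

5.0582 bits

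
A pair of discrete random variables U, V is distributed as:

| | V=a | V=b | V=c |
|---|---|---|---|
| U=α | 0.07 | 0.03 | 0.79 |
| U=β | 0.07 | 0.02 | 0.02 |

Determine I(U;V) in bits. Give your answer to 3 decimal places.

Marginals: p(U) = (0.8900, 0.1100), p(V) = (0.1400, 0.0500, 0.8100).
I(U;V) = H(U) + H(V) − H(U,V).
H(U) = 0.4999, H(V) = 0.8595, H(U,V) = 1.1833.
I(U;V) = 0.4999 + 0.8595 − 1.1833 = 0.176 bits.

0.176 bits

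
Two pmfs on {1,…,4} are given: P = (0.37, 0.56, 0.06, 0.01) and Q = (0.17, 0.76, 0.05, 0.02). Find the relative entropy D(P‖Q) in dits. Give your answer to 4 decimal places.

D(P‖Q) = Σ p·log₁₀(p/q).
  0.37·log₁₀(0.37/0.17) = 0.12497
  0.56·log₁₀(0.56/0.76) = -0.07427
  0.06·log₁₀(0.06/0.05) = 0.00475
  0.01·log₁₀(0.01/0.02) = -0.00301
D(P‖Q) = 0.0524 dits.

0.0524 dits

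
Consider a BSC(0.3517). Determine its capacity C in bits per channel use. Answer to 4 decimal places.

0.0644 bits

Binary symmetric channel: C = 1 − h₂(ε) where h₂ is the binary entropy function.
h₂(0.3517) = −0.3517·log₂0.3517 − 0.6483·log₂0.6483 = 0.9356.
C = 1 − 0.9356 = 0.0644 bits per channel use.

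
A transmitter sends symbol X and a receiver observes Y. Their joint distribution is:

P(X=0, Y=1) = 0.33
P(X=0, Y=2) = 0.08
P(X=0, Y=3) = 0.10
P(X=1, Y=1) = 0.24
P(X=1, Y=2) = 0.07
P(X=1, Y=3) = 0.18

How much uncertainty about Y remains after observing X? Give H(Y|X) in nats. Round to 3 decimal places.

Chain rule: H(Y|X) = H(X,Y) − H(X).
Marginals: p(X) = (0.5100, 0.4900), p(Y) = (0.5700, 0.1500, 0.2800).
H(X,Y) = 1.6355 nats; H(X) = 0.6929 nats.
H(Y|X) = 1.6355 − 0.6929 = 0.943 nats.

0.943 nats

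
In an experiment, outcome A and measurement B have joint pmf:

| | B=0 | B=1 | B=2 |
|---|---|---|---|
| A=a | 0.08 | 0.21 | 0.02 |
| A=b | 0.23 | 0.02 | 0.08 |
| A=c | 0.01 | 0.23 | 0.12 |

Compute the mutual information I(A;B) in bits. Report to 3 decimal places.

0.414 bits

Marginals: p(A) = (0.3100, 0.3300, 0.3600), p(B) = (0.3200, 0.4600, 0.2200).
I(A;B) = H(A) + H(B) − H(A,B).
H(A) = 1.5822, H(B) = 1.5219, H(A,B) = 2.6904.
I(A;B) = 1.5822 + 1.5219 − 2.6904 = 0.414 bits.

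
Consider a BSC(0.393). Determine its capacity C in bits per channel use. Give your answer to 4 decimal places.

Binary symmetric channel: C = 1 − h₂(ε) where h₂ is the binary entropy function.
h₂(0.393) = −0.393·log₂0.393 − 0.607·log₂0.607 = 0.9667.
C = 1 − 0.9667 = 0.0333 bits per channel use.

0.0333 bits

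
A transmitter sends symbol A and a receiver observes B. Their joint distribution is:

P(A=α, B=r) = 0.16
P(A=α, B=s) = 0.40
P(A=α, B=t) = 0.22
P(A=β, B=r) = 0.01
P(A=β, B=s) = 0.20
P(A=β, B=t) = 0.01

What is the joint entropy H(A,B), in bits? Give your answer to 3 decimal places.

2.030 bits

H(A,B) = −Σ p(x,y)·log₂ p(x,y) over all 6 cells.
  cell (α,r): −0.16·log₂0.16 = 0.4230
  cell (α,s): −0.40·log₂0.40 = 0.5288
  cell (α,t): −0.22·log₂0.22 = 0.4806
  cell (β,r): −0.01·log₂0.01 = 0.0664
  cell (β,s): −0.20·log₂0.20 = 0.4644
  cell (β,t): −0.01·log₂0.01 = 0.0664
Sum = 2.030 bits.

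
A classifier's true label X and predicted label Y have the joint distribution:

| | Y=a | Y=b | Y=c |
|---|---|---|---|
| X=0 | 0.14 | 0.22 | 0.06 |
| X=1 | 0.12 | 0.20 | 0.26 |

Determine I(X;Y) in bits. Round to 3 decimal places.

0.080 bits

Marginals: p(X) = (0.4200, 0.5800), p(Y) = (0.2600, 0.4200, 0.3200).
I(X;Y) = Σ p(x,y)·log₂[p(x,y)/(p(x)p(y))].
  (0,a): 0.14·log₂(1.2821) = 0.0502
  (0,b): 0.22·log₂(1.2472) = 0.0701
  (0,c): 0.06·log₂(0.4464) = -0.0698
  (1,a): 0.12·log₂(0.7958) = -0.0396
  (1,b): 0.20·log₂(0.8210) = -0.0569
  (1,c): 0.26·log₂(1.4009) = 0.1264
Sum = 0.080 bits.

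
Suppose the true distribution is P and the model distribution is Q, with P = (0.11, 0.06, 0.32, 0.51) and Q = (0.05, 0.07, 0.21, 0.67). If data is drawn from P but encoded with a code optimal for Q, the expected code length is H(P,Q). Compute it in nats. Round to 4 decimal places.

1.1927 nats

H(P,Q) = −Σ p·ln q.
  −0.11·ln(0.05) = 0.32953
  −0.06·ln(0.07) = 0.15956
  −0.32·ln(0.21) = 0.49941
  −0.51·ln(0.67) = 0.20424
H(P,Q) = 1.1927 nats.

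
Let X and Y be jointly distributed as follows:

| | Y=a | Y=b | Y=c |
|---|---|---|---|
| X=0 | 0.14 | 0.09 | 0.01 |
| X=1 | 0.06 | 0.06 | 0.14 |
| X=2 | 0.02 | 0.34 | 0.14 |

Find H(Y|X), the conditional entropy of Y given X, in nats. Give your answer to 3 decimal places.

Marginals: p(X) = (0.2400, 0.2600, 0.5000), p(Y) = (0.2200, 0.4900, 0.2900).
H(Y|X) = Σ p(X) · H(Y|X=·).
  X=0: p=0.2400, H(Y|X=0) = 0.8146
  X=1: p=0.2600, H(Y|X=1) = 1.0101
  X=2: p=0.5000, H(Y|X=2) = 0.7474
Weighted sum = 0.832 nats.

0.832 nats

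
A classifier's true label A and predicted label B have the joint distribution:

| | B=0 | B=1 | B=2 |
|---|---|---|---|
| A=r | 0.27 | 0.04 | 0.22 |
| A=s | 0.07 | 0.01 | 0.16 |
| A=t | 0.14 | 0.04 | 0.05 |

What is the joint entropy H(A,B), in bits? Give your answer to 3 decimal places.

H(A,B) = −Σ p(x,y)·log₂ p(x,y) over all 9 cells.
  cell (r,0): −0.27·log₂0.27 = 0.5100
  cell (r,1): −0.04·log₂0.04 = 0.1858
  cell (r,2): −0.22·log₂0.22 = 0.4806
  cell (s,0): −0.07·log₂0.07 = 0.2686
  cell (s,1): −0.01·log₂0.01 = 0.0664
  cell (s,2): −0.16·log₂0.16 = 0.4230
  cell (t,0): −0.14·log₂0.14 = 0.3971
  cell (t,1): −0.04·log₂0.04 = 0.1858
  cell (t,2): −0.05·log₂0.05 = 0.2161
Sum = 2.733 bits.

2.733 bits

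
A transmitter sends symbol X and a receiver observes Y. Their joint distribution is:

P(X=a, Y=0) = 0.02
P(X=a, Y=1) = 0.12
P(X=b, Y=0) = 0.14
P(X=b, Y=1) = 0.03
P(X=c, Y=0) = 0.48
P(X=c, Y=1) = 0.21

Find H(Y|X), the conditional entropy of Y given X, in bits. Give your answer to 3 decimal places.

0.809 bits

Chain rule: H(Y|X) = H(X,Y) − H(X).
Marginals: p(X) = (0.1400, 0.1700, 0.6900), p(Y) = (0.6400, 0.3600).
H(X,Y) = 2.0099 bits; H(X) = 1.2011 bits.
H(Y|X) = 2.0099 − 1.2011 = 0.809 bits.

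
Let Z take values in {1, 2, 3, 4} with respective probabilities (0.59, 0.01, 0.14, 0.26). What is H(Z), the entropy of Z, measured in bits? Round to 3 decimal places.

1.418 bits

H(Z) = −Σ p·log₂ p.
  −(0.59)·log₂(0.59) = 0.4491
  −(0.01)·log₂(0.01) = 0.0664
  −(0.14)·log₂(0.14) = 0.3971
  −(0.26)·log₂(0.26) = 0.5053
Sum: 0.4491 + 0.0664 + 0.3971 + 0.5053 = 1.418 bits.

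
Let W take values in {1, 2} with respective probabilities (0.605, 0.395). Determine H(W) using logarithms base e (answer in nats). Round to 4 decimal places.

0.6709 nats

H(W) = −Σ p·ln p.
  −(0.605)·ln(0.605) = 0.30403
  −(0.395)·ln(0.395) = 0.36690
Sum: 0.30403 + 0.36690 = 0.6709 nats.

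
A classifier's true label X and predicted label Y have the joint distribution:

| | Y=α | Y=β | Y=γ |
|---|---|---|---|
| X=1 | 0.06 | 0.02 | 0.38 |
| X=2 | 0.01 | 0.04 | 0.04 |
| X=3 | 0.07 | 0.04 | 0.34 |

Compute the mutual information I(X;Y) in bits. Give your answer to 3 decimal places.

0.068 bits

Marginals: p(X) = (0.4600, 0.0900, 0.4500), p(Y) = (0.1400, 0.1000, 0.7600).
I(X;Y) = Σ p(x,y)·log₂[p(x,y)/(p(x)p(y))].
  (1,α): 0.06·log₂(0.9317) = -0.0061
  (1,β): 0.02·log₂(0.4348) = -0.0240
  (1,γ): 0.38·log₂(1.0870) = 0.0457
  (2,α): 0.01·log₂(0.7937) = -0.0033
  (2,β): 0.04·log₂(4.4444) = 0.0861
  (2,γ): 0.04·log₂(0.5848) = -0.0310
  (3,α): 0.07·log₂(1.1111) = 0.0106
  (3,β): 0.04·log₂(0.8889) = -0.0068
  (3,γ): 0.34·log₂(0.9942) = -0.0029
Sum = 0.068 bits.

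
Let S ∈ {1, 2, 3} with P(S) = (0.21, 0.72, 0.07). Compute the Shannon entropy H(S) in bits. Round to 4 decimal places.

H(S) = −Σ p·log₂ p.
  −(0.21)·log₂(0.21) = 0.47282
  −(0.72)·log₂(0.72) = 0.34123
  −(0.07)·log₂(0.07) = 0.26856
Sum: 0.47282 + 0.34123 + 0.26856 = 1.0826 bits.

1.0826 bits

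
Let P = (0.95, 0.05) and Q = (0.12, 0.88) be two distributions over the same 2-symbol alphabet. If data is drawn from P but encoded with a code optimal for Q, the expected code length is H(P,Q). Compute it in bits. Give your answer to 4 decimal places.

H(P,Q) = −Σ p·log₂ q.
  −0.95·log₂(0.12) = 2.90595
  −0.05·log₂(0.88) = 0.00922
H(P,Q) = 2.9152 bits.

2.9152 bits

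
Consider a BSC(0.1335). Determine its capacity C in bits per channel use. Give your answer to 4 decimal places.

Binary symmetric channel: C = 1 − h₂(ε) where h₂ is the binary entropy function.
h₂(0.1335) = −0.1335·log₂0.1335 − 0.8665·log₂0.8665 = 0.5670.
C = 1 − 0.5670 = 0.4330 bits per channel use.

0.4330 bits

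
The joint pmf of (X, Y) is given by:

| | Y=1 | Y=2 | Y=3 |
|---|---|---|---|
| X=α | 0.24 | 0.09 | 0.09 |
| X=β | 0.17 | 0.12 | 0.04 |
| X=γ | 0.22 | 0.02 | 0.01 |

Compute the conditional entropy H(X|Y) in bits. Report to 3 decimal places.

Marginals: p(X) = (0.4200, 0.3300, 0.2500), p(Y) = (0.6300, 0.2300, 0.1400).
H(X|Y) = Σ p(Y) · H(X|Y=·).
  Y=1: p=0.6300, H(X|Y=1) = 1.5704
  Y=2: p=0.2300, H(X|Y=2) = 1.3258
  Y=3: p=0.1400, H(X|Y=3) = 1.1981
Weighted sum = 1.462 bits.

1.462 bits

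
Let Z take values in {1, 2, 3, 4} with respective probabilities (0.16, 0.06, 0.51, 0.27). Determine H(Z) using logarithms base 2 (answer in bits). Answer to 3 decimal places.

H(Z) = −Σ p·log₂ p.
  −(0.16)·log₂(0.16) = 0.4230
  −(0.06)·log₂(0.06) = 0.2435
  −(0.51)·log₂(0.51) = 0.4954
  −(0.27)·log₂(0.27) = 0.5100
Sum: 0.4230 + 0.2435 + 0.4954 + 0.5100 = 1.672 bits.

1.672 bits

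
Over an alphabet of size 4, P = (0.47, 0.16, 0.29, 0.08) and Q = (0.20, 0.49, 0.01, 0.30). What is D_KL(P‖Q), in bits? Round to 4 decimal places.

1.5773 bits

D(P‖Q) = Σ p·log₂(p/q).
  0.47·log₂(0.47/0.20) = 0.57935
  0.16·log₂(0.16/0.49) = -0.25835
  0.29·log₂(0.29/0.01) = 1.40881
  0.08·log₂(0.08/0.30) = -0.15255
D(P‖Q) = 1.5773 bits.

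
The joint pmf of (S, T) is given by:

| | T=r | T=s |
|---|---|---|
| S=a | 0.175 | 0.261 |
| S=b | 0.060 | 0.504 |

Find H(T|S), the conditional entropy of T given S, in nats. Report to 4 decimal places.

Chain rule: H(T|S) = H(S,T) − H(S).
Marginals: p(S) = (0.4360, 0.5640), p(T) = (0.2350, 0.7650).
H(S,T) = 1.1697 nats; H(S) = 0.6849 nats.
H(T|S) = 1.1697 − 0.6849 = 0.4848 nats.

0.4848 nats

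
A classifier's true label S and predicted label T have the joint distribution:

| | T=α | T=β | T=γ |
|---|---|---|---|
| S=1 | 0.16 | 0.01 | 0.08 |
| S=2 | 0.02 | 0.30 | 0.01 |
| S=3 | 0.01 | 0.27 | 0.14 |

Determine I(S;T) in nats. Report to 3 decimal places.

0.345 nats

Marginals: p(S) = (0.2500, 0.3300, 0.4200), p(T) = (0.1900, 0.5800, 0.2300).
I(S;T) = Σ p(x,y)·ln[p(x,y)/(p(x)p(y))].
  (1,α): 0.16·ln(3.3684) = 0.1943
  (1,β): 0.01·ln(0.0690) = -0.0267
  (1,γ): 0.08·ln(1.3913) = 0.0264
  (2,α): 0.02·ln(0.3190) = -0.0229
  (2,β): 0.30·ln(1.5674) = 0.1348
  (2,γ): 0.01·ln(0.1318) = -0.0203
  (3,α): 0.01·ln(0.1253) = -0.0208
  (3,β): 0.27·ln(1.1084) = 0.0278
  (3,γ): 0.14·ln(1.4493) = 0.0519
Sum = 0.345 nats.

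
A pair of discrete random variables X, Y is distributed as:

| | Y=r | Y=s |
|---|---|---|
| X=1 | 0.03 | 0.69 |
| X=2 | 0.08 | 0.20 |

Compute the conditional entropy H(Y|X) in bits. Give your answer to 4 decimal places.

Marginals: p(X) = (0.7200, 0.2800), p(Y) = (0.1100, 0.8900).
H(Y|X) = Σ p(X) · H(Y|X=·).
  X=1: p=0.7200, H(Y|X=1) = 0.2499
  X=2: p=0.2800, H(Y|X=2) = 0.8631
Weighted sum = 0.4216 bits.

0.4216 bits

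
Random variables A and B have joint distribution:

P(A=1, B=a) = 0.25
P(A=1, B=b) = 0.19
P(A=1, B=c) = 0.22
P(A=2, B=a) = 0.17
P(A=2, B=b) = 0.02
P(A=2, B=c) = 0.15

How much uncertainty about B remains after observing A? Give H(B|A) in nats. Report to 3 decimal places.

Chain rule: H(B|A) = H(A,B) − H(A).
Marginals: p(A) = (0.6600, 0.3400), p(B) = (0.4200, 0.2100, 0.3700).
H(A,B) = 1.6593 nats; H(A) = 0.6410 nats.
H(B|A) = 1.6593 − 0.6410 = 1.018 nats.

1.018 nats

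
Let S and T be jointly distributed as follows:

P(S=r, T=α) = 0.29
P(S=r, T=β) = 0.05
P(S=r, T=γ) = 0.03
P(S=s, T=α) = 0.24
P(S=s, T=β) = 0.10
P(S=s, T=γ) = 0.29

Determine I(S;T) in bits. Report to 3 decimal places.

0.143 bits

Marginals: p(S) = (0.3700, 0.6300), p(T) = (0.5300, 0.1500, 0.3200).
I(S;T) = Σ p(x,y)·log₂[p(x,y)/(p(x)p(y))].
  (r,α): 0.29·log₂(1.4788) = 0.1637
  (r,β): 0.05·log₂(0.9009) = -0.0075
  (r,γ): 0.03·log₂(0.2534) = -0.0594
  (s,α): 0.24·log₂(0.7188) = -0.1143
  (s,β): 0.10·log₂(1.0582) = 0.0082
  (s,γ): 0.29·log₂(1.4385) = 0.1521
Sum = 0.143 bits.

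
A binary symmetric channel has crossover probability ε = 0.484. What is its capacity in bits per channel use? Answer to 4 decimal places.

Binary symmetric channel: C = 1 − h₂(ε) where h₂ is the binary entropy function.
h₂(0.484) = −0.484·log₂0.484 − 0.516·log₂0.516 = 0.9993.
C = 1 − 0.9993 = 0.0007 bits per channel use.

0.0007 bits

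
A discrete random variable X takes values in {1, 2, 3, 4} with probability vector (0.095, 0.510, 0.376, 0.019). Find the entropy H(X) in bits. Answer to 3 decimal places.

1.457 bits

H(X) = −Σ p·log₂ p.
  −(0.095)·log₂(0.095) = 0.3226
  −(0.510)·log₂(0.510) = 0.4954
  −(0.376)·log₂(0.376) = 0.5306
  −(0.019)·log₂(0.019) = 0.1086
Sum: 0.3226 + 0.4954 + 0.5306 + 0.1086 = 1.457 bits.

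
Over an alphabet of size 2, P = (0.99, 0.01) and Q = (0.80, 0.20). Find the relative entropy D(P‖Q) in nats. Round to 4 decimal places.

0.1810 nats

D(P‖Q) = Σ p·ln(p/q).
  0.99·ln(0.99/0.80) = 0.21096
  0.01·ln(0.01/0.20) = -0.02996
D(P‖Q) = 0.1810 nats.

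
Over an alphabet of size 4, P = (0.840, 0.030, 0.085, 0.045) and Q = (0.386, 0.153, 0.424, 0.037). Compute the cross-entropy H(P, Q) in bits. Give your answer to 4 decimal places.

1.5541 bits

H(P,Q) = −Σ p·log₂ q.
  −0.840·log₂(0.386) = 1.15359
  −0.030·log₂(0.153) = 0.08125
  −0.085·log₂(0.424) = 0.10522
  −0.045·log₂(0.037) = 0.21403
H(P,Q) = 1.5541 bits.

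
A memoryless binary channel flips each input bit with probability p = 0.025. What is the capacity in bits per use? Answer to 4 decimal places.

0.8313 bits

Binary symmetric channel: C = 1 − h₂(ε) where h₂ is the binary entropy function.
h₂(0.025) = −0.025·log₂0.025 − 0.975·log₂0.975 = 0.1687.
C = 1 − 0.1687 = 0.8313 bits per channel use.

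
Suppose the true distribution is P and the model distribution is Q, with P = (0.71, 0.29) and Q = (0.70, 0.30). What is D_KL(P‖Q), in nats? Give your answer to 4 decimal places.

D(P‖Q) = Σ p·ln(p/q).
  0.71·ln(0.71/0.70) = 0.01007
  0.29·ln(0.29/0.30) = -0.00983
D(P‖Q) = 0.0002 nats.

0.0002 nats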